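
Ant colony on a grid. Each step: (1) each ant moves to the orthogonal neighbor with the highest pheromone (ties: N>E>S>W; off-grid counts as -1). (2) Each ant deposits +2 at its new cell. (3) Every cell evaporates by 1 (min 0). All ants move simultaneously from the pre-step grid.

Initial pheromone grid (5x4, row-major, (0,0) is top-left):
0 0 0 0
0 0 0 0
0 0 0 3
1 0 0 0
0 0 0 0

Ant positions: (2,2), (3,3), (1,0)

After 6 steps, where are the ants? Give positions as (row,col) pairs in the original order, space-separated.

Step 1: ant0:(2,2)->E->(2,3) | ant1:(3,3)->N->(2,3) | ant2:(1,0)->N->(0,0)
  grid max=6 at (2,3)
Step 2: ant0:(2,3)->N->(1,3) | ant1:(2,3)->N->(1,3) | ant2:(0,0)->E->(0,1)
  grid max=5 at (2,3)
Step 3: ant0:(1,3)->S->(2,3) | ant1:(1,3)->S->(2,3) | ant2:(0,1)->E->(0,2)
  grid max=8 at (2,3)
Step 4: ant0:(2,3)->N->(1,3) | ant1:(2,3)->N->(1,3) | ant2:(0,2)->E->(0,3)
  grid max=7 at (2,3)
Step 5: ant0:(1,3)->S->(2,3) | ant1:(1,3)->S->(2,3) | ant2:(0,3)->S->(1,3)
  grid max=10 at (2,3)
Step 6: ant0:(2,3)->N->(1,3) | ant1:(2,3)->N->(1,3) | ant2:(1,3)->S->(2,3)
  grid max=11 at (2,3)

(1,3) (1,3) (2,3)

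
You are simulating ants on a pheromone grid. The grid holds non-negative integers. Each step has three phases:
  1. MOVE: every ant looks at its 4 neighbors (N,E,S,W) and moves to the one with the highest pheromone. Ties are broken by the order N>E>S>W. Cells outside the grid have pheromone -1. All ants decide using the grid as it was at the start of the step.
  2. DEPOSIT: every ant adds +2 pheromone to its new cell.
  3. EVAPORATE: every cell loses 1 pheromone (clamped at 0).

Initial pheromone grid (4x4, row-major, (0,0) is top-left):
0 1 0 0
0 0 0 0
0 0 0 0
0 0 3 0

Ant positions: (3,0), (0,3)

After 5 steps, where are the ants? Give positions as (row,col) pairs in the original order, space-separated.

Step 1: ant0:(3,0)->N->(2,0) | ant1:(0,3)->S->(1,3)
  grid max=2 at (3,2)
Step 2: ant0:(2,0)->N->(1,0) | ant1:(1,3)->N->(0,3)
  grid max=1 at (0,3)
Step 3: ant0:(1,0)->N->(0,0) | ant1:(0,3)->S->(1,3)
  grid max=1 at (0,0)
Step 4: ant0:(0,0)->E->(0,1) | ant1:(1,3)->N->(0,3)
  grid max=1 at (0,1)
Step 5: ant0:(0,1)->E->(0,2) | ant1:(0,3)->S->(1,3)
  grid max=1 at (0,2)

(0,2) (1,3)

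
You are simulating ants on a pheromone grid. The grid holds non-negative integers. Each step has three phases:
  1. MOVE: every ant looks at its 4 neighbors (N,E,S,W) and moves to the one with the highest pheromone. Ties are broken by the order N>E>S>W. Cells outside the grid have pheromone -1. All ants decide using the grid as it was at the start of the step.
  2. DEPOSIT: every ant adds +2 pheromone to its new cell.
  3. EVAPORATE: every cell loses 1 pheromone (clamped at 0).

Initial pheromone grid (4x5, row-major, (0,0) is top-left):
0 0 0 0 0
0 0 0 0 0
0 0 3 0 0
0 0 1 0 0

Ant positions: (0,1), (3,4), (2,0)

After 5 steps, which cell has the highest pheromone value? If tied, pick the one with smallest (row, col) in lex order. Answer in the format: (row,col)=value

Step 1: ant0:(0,1)->E->(0,2) | ant1:(3,4)->N->(2,4) | ant2:(2,0)->N->(1,0)
  grid max=2 at (2,2)
Step 2: ant0:(0,2)->E->(0,3) | ant1:(2,4)->N->(1,4) | ant2:(1,0)->N->(0,0)
  grid max=1 at (0,0)
Step 3: ant0:(0,3)->E->(0,4) | ant1:(1,4)->N->(0,4) | ant2:(0,0)->E->(0,1)
  grid max=3 at (0,4)
Step 4: ant0:(0,4)->S->(1,4) | ant1:(0,4)->S->(1,4) | ant2:(0,1)->E->(0,2)
  grid max=3 at (1,4)
Step 5: ant0:(1,4)->N->(0,4) | ant1:(1,4)->N->(0,4) | ant2:(0,2)->E->(0,3)
  grid max=5 at (0,4)
Final grid:
  0 0 0 1 5
  0 0 0 0 2
  0 0 0 0 0
  0 0 0 0 0
Max pheromone 5 at (0,4)

Answer: (0,4)=5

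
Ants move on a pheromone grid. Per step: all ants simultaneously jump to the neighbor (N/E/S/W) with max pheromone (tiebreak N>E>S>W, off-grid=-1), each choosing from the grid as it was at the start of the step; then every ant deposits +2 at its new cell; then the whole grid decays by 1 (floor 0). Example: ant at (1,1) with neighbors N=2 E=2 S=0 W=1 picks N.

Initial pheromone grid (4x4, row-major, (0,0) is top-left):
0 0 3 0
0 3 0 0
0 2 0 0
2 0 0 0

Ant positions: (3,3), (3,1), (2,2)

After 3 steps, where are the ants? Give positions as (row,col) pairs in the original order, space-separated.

Step 1: ant0:(3,3)->N->(2,3) | ant1:(3,1)->N->(2,1) | ant2:(2,2)->W->(2,1)
  grid max=5 at (2,1)
Step 2: ant0:(2,3)->N->(1,3) | ant1:(2,1)->N->(1,1) | ant2:(2,1)->N->(1,1)
  grid max=5 at (1,1)
Step 3: ant0:(1,3)->N->(0,3) | ant1:(1,1)->S->(2,1) | ant2:(1,1)->S->(2,1)
  grid max=7 at (2,1)

(0,3) (2,1) (2,1)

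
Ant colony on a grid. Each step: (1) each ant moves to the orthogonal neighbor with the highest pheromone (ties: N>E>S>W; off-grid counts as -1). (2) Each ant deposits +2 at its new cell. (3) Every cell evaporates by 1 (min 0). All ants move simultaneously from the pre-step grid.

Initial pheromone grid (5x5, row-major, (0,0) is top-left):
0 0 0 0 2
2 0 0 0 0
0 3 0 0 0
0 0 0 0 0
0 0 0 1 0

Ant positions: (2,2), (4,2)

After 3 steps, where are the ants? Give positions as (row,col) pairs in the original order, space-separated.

Step 1: ant0:(2,2)->W->(2,1) | ant1:(4,2)->E->(4,3)
  grid max=4 at (2,1)
Step 2: ant0:(2,1)->N->(1,1) | ant1:(4,3)->N->(3,3)
  grid max=3 at (2,1)
Step 3: ant0:(1,1)->S->(2,1) | ant1:(3,3)->S->(4,3)
  grid max=4 at (2,1)

(2,1) (4,3)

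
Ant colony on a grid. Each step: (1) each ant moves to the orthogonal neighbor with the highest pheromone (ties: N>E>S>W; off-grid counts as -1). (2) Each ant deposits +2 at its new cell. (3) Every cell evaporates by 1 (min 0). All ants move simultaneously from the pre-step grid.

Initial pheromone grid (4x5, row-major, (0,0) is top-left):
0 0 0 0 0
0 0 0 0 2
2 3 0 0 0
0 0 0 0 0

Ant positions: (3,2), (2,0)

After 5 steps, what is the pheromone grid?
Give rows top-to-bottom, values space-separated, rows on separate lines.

After step 1: ants at (2,2),(2,1)
  0 0 0 0 0
  0 0 0 0 1
  1 4 1 0 0
  0 0 0 0 0
After step 2: ants at (2,1),(2,2)
  0 0 0 0 0
  0 0 0 0 0
  0 5 2 0 0
  0 0 0 0 0
After step 3: ants at (2,2),(2,1)
  0 0 0 0 0
  0 0 0 0 0
  0 6 3 0 0
  0 0 0 0 0
After step 4: ants at (2,1),(2,2)
  0 0 0 0 0
  0 0 0 0 0
  0 7 4 0 0
  0 0 0 0 0
After step 5: ants at (2,2),(2,1)
  0 0 0 0 0
  0 0 0 0 0
  0 8 5 0 0
  0 0 0 0 0

0 0 0 0 0
0 0 0 0 0
0 8 5 0 0
0 0 0 0 0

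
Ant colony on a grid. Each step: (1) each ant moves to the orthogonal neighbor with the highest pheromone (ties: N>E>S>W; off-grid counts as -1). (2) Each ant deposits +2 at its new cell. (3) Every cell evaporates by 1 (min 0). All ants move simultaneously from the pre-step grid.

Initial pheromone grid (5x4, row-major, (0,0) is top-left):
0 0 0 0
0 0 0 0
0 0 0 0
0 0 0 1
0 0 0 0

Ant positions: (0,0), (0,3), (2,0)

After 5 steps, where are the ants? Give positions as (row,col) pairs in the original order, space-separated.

Step 1: ant0:(0,0)->E->(0,1) | ant1:(0,3)->S->(1,3) | ant2:(2,0)->N->(1,0)
  grid max=1 at (0,1)
Step 2: ant0:(0,1)->E->(0,2) | ant1:(1,3)->N->(0,3) | ant2:(1,0)->N->(0,0)
  grid max=1 at (0,0)
Step 3: ant0:(0,2)->E->(0,3) | ant1:(0,3)->W->(0,2) | ant2:(0,0)->E->(0,1)
  grid max=2 at (0,2)
Step 4: ant0:(0,3)->W->(0,2) | ant1:(0,2)->E->(0,3) | ant2:(0,1)->E->(0,2)
  grid max=5 at (0,2)
Step 5: ant0:(0,2)->E->(0,3) | ant1:(0,3)->W->(0,2) | ant2:(0,2)->E->(0,3)
  grid max=6 at (0,2)

(0,3) (0,2) (0,3)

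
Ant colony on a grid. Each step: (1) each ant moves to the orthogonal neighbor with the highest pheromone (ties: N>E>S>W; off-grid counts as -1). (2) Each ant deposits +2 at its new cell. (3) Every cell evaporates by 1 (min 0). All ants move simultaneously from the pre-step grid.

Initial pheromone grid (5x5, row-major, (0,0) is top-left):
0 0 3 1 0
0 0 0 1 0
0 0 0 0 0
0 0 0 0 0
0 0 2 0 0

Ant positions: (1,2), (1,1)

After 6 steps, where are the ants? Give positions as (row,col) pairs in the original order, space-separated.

Step 1: ant0:(1,2)->N->(0,2) | ant1:(1,1)->N->(0,1)
  grid max=4 at (0,2)
Step 2: ant0:(0,2)->W->(0,1) | ant1:(0,1)->E->(0,2)
  grid max=5 at (0,2)
Step 3: ant0:(0,1)->E->(0,2) | ant1:(0,2)->W->(0,1)
  grid max=6 at (0,2)
Step 4: ant0:(0,2)->W->(0,1) | ant1:(0,1)->E->(0,2)
  grid max=7 at (0,2)
Step 5: ant0:(0,1)->E->(0,2) | ant1:(0,2)->W->(0,1)
  grid max=8 at (0,2)
Step 6: ant0:(0,2)->W->(0,1) | ant1:(0,1)->E->(0,2)
  grid max=9 at (0,2)

(0,1) (0,2)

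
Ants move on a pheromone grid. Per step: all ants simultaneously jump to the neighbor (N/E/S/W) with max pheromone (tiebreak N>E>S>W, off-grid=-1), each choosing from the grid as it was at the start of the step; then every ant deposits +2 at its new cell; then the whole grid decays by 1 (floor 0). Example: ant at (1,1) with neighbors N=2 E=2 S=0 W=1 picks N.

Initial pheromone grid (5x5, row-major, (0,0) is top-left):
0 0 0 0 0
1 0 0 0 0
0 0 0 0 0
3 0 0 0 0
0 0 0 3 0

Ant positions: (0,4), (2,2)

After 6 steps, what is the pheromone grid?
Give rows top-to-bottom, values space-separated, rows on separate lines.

After step 1: ants at (1,4),(1,2)
  0 0 0 0 0
  0 0 1 0 1
  0 0 0 0 0
  2 0 0 0 0
  0 0 0 2 0
After step 2: ants at (0,4),(0,2)
  0 0 1 0 1
  0 0 0 0 0
  0 0 0 0 0
  1 0 0 0 0
  0 0 0 1 0
After step 3: ants at (1,4),(0,3)
  0 0 0 1 0
  0 0 0 0 1
  0 0 0 0 0
  0 0 0 0 0
  0 0 0 0 0
After step 4: ants at (0,4),(0,4)
  0 0 0 0 3
  0 0 0 0 0
  0 0 0 0 0
  0 0 0 0 0
  0 0 0 0 0
After step 5: ants at (1,4),(1,4)
  0 0 0 0 2
  0 0 0 0 3
  0 0 0 0 0
  0 0 0 0 0
  0 0 0 0 0
After step 6: ants at (0,4),(0,4)
  0 0 0 0 5
  0 0 0 0 2
  0 0 0 0 0
  0 0 0 0 0
  0 0 0 0 0

0 0 0 0 5
0 0 0 0 2
0 0 0 0 0
0 0 0 0 0
0 0 0 0 0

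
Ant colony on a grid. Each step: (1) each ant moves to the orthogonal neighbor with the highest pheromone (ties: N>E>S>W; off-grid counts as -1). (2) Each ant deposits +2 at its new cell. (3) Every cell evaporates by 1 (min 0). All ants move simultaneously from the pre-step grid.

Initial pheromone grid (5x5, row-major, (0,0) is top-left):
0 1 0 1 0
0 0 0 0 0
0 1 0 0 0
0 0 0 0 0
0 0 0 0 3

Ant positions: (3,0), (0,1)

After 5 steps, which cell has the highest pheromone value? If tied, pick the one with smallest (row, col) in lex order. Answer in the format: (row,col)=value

Answer: (0,2)=1

Derivation:
Step 1: ant0:(3,0)->N->(2,0) | ant1:(0,1)->E->(0,2)
  grid max=2 at (4,4)
Step 2: ant0:(2,0)->N->(1,0) | ant1:(0,2)->E->(0,3)
  grid max=1 at (0,3)
Step 3: ant0:(1,0)->N->(0,0) | ant1:(0,3)->E->(0,4)
  grid max=1 at (0,0)
Step 4: ant0:(0,0)->E->(0,1) | ant1:(0,4)->S->(1,4)
  grid max=1 at (0,1)
Step 5: ant0:(0,1)->E->(0,2) | ant1:(1,4)->N->(0,4)
  grid max=1 at (0,2)
Final grid:
  0 0 1 0 1
  0 0 0 0 0
  0 0 0 0 0
  0 0 0 0 0
  0 0 0 0 0
Max pheromone 1 at (0,2)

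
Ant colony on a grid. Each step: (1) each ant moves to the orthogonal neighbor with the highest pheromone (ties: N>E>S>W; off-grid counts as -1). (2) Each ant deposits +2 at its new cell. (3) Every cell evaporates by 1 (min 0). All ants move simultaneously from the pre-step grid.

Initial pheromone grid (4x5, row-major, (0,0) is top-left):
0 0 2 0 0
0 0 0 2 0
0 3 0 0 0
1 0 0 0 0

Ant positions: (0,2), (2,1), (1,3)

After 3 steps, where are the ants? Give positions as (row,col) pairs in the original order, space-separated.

Step 1: ant0:(0,2)->E->(0,3) | ant1:(2,1)->N->(1,1) | ant2:(1,3)->N->(0,3)
  grid max=3 at (0,3)
Step 2: ant0:(0,3)->S->(1,3) | ant1:(1,1)->S->(2,1) | ant2:(0,3)->S->(1,3)
  grid max=4 at (1,3)
Step 3: ant0:(1,3)->N->(0,3) | ant1:(2,1)->N->(1,1) | ant2:(1,3)->N->(0,3)
  grid max=5 at (0,3)

(0,3) (1,1) (0,3)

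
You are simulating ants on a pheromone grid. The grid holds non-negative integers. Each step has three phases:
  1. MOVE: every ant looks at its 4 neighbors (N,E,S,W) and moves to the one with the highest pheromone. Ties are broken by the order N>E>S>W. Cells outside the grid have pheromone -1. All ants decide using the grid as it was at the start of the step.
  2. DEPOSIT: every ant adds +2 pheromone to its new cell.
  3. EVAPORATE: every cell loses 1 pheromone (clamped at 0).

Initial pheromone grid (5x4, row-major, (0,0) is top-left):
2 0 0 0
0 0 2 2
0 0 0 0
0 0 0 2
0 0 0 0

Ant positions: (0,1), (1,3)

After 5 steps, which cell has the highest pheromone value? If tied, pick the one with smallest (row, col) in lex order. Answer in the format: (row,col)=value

Answer: (0,0)=3

Derivation:
Step 1: ant0:(0,1)->W->(0,0) | ant1:(1,3)->W->(1,2)
  grid max=3 at (0,0)
Step 2: ant0:(0,0)->E->(0,1) | ant1:(1,2)->E->(1,3)
  grid max=2 at (0,0)
Step 3: ant0:(0,1)->W->(0,0) | ant1:(1,3)->W->(1,2)
  grid max=3 at (0,0)
Step 4: ant0:(0,0)->E->(0,1) | ant1:(1,2)->E->(1,3)
  grid max=2 at (0,0)
Step 5: ant0:(0,1)->W->(0,0) | ant1:(1,3)->W->(1,2)
  grid max=3 at (0,0)
Final grid:
  3 0 0 0
  0 0 3 1
  0 0 0 0
  0 0 0 0
  0 0 0 0
Max pheromone 3 at (0,0)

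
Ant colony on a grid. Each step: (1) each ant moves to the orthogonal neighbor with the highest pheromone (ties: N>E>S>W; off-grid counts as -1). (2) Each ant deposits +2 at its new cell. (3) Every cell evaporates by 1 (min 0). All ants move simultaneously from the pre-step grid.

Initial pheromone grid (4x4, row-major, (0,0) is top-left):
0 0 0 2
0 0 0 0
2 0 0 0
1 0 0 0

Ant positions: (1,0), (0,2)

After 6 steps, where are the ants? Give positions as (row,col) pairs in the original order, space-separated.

Step 1: ant0:(1,0)->S->(2,0) | ant1:(0,2)->E->(0,3)
  grid max=3 at (0,3)
Step 2: ant0:(2,0)->N->(1,0) | ant1:(0,3)->S->(1,3)
  grid max=2 at (0,3)
Step 3: ant0:(1,0)->S->(2,0) | ant1:(1,3)->N->(0,3)
  grid max=3 at (0,3)
Step 4: ant0:(2,0)->N->(1,0) | ant1:(0,3)->S->(1,3)
  grid max=2 at (0,3)
Step 5: ant0:(1,0)->S->(2,0) | ant1:(1,3)->N->(0,3)
  grid max=3 at (0,3)
Step 6: ant0:(2,0)->N->(1,0) | ant1:(0,3)->S->(1,3)
  grid max=2 at (0,3)

(1,0) (1,3)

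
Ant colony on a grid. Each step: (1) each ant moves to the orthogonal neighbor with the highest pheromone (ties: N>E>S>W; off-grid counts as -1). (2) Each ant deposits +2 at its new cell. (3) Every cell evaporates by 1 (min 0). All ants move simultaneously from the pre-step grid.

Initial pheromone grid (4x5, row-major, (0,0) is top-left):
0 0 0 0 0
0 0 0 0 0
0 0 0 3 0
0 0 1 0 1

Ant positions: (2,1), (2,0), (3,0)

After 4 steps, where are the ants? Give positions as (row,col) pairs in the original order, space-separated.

Step 1: ant0:(2,1)->N->(1,1) | ant1:(2,0)->N->(1,0) | ant2:(3,0)->N->(2,0)
  grid max=2 at (2,3)
Step 2: ant0:(1,1)->W->(1,0) | ant1:(1,0)->E->(1,1) | ant2:(2,0)->N->(1,0)
  grid max=4 at (1,0)
Step 3: ant0:(1,0)->E->(1,1) | ant1:(1,1)->W->(1,0) | ant2:(1,0)->E->(1,1)
  grid max=5 at (1,0)
Step 4: ant0:(1,1)->W->(1,0) | ant1:(1,0)->E->(1,1) | ant2:(1,1)->W->(1,0)
  grid max=8 at (1,0)

(1,0) (1,1) (1,0)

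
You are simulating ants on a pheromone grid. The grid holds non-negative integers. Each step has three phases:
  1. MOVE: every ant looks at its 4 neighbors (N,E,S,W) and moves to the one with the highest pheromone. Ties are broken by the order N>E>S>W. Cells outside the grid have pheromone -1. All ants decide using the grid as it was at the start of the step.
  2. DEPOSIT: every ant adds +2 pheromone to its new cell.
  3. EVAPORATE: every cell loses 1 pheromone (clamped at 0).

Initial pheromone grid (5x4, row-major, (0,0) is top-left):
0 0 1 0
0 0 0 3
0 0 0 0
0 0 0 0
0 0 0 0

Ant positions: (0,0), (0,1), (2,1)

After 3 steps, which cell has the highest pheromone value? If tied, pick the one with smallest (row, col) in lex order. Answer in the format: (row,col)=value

Step 1: ant0:(0,0)->E->(0,1) | ant1:(0,1)->E->(0,2) | ant2:(2,1)->N->(1,1)
  grid max=2 at (0,2)
Step 2: ant0:(0,1)->E->(0,2) | ant1:(0,2)->W->(0,1) | ant2:(1,1)->N->(0,1)
  grid max=4 at (0,1)
Step 3: ant0:(0,2)->W->(0,1) | ant1:(0,1)->E->(0,2) | ant2:(0,1)->E->(0,2)
  grid max=6 at (0,2)
Final grid:
  0 5 6 0
  0 0 0 0
  0 0 0 0
  0 0 0 0
  0 0 0 0
Max pheromone 6 at (0,2)

Answer: (0,2)=6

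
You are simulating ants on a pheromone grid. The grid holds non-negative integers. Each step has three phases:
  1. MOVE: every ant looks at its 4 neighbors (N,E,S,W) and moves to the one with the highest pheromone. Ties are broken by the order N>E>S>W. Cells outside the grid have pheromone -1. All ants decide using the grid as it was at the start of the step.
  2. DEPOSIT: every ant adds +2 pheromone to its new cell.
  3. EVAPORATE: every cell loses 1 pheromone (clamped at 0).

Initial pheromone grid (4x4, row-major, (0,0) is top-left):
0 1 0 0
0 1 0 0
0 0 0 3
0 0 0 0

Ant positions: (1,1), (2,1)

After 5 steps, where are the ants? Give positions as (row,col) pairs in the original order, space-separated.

Step 1: ant0:(1,1)->N->(0,1) | ant1:(2,1)->N->(1,1)
  grid max=2 at (0,1)
Step 2: ant0:(0,1)->S->(1,1) | ant1:(1,1)->N->(0,1)
  grid max=3 at (0,1)
Step 3: ant0:(1,1)->N->(0,1) | ant1:(0,1)->S->(1,1)
  grid max=4 at (0,1)
Step 4: ant0:(0,1)->S->(1,1) | ant1:(1,1)->N->(0,1)
  grid max=5 at (0,1)
Step 5: ant0:(1,1)->N->(0,1) | ant1:(0,1)->S->(1,1)
  grid max=6 at (0,1)

(0,1) (1,1)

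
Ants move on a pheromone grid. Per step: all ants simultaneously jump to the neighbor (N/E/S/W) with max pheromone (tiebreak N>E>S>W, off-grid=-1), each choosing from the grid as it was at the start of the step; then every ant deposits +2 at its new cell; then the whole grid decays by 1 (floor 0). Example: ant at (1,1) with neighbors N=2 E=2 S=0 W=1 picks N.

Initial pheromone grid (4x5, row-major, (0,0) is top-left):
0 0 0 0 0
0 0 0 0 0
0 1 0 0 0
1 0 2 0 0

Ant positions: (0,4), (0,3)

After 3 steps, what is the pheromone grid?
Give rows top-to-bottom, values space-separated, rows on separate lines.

After step 1: ants at (1,4),(0,4)
  0 0 0 0 1
  0 0 0 0 1
  0 0 0 0 0
  0 0 1 0 0
After step 2: ants at (0,4),(1,4)
  0 0 0 0 2
  0 0 0 0 2
  0 0 0 0 0
  0 0 0 0 0
After step 3: ants at (1,4),(0,4)
  0 0 0 0 3
  0 0 0 0 3
  0 0 0 0 0
  0 0 0 0 0

0 0 0 0 3
0 0 0 0 3
0 0 0 0 0
0 0 0 0 0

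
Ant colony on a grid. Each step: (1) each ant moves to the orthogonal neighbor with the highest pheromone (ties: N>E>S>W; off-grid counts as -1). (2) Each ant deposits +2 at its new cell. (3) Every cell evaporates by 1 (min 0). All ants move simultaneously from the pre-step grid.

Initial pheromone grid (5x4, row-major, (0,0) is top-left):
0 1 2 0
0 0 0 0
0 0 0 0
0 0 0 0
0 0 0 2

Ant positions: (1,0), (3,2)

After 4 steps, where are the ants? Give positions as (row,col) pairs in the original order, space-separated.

Step 1: ant0:(1,0)->N->(0,0) | ant1:(3,2)->N->(2,2)
  grid max=1 at (0,0)
Step 2: ant0:(0,0)->E->(0,1) | ant1:(2,2)->N->(1,2)
  grid max=1 at (0,1)
Step 3: ant0:(0,1)->E->(0,2) | ant1:(1,2)->N->(0,2)
  grid max=3 at (0,2)
Step 4: ant0:(0,2)->E->(0,3) | ant1:(0,2)->E->(0,3)
  grid max=3 at (0,3)

(0,3) (0,3)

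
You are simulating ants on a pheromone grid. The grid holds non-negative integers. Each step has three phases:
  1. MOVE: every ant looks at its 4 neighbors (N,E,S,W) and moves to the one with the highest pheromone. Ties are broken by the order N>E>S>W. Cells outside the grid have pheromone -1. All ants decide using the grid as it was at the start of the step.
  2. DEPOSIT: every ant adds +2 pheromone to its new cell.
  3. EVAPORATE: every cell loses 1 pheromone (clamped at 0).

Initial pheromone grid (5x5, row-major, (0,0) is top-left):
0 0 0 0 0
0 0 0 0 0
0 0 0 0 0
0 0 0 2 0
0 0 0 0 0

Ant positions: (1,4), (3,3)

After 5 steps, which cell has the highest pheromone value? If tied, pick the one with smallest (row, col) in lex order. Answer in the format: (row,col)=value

Answer: (0,4)=1

Derivation:
Step 1: ant0:(1,4)->N->(0,4) | ant1:(3,3)->N->(2,3)
  grid max=1 at (0,4)
Step 2: ant0:(0,4)->S->(1,4) | ant1:(2,3)->S->(3,3)
  grid max=2 at (3,3)
Step 3: ant0:(1,4)->N->(0,4) | ant1:(3,3)->N->(2,3)
  grid max=1 at (0,4)
Step 4: ant0:(0,4)->S->(1,4) | ant1:(2,3)->S->(3,3)
  grid max=2 at (3,3)
Step 5: ant0:(1,4)->N->(0,4) | ant1:(3,3)->N->(2,3)
  grid max=1 at (0,4)
Final grid:
  0 0 0 0 1
  0 0 0 0 0
  0 0 0 1 0
  0 0 0 1 0
  0 0 0 0 0
Max pheromone 1 at (0,4)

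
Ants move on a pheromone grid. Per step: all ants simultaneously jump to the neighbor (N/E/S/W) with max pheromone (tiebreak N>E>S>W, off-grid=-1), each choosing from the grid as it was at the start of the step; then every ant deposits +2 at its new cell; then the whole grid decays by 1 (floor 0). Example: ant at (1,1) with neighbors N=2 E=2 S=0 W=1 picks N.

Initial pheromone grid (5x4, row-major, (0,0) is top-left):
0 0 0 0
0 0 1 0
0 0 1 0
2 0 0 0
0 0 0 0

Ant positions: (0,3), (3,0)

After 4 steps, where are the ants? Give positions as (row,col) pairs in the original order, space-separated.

Step 1: ant0:(0,3)->S->(1,3) | ant1:(3,0)->N->(2,0)
  grid max=1 at (1,3)
Step 2: ant0:(1,3)->N->(0,3) | ant1:(2,0)->S->(3,0)
  grid max=2 at (3,0)
Step 3: ant0:(0,3)->S->(1,3) | ant1:(3,0)->N->(2,0)
  grid max=1 at (1,3)
Step 4: ant0:(1,3)->N->(0,3) | ant1:(2,0)->S->(3,0)
  grid max=2 at (3,0)

(0,3) (3,0)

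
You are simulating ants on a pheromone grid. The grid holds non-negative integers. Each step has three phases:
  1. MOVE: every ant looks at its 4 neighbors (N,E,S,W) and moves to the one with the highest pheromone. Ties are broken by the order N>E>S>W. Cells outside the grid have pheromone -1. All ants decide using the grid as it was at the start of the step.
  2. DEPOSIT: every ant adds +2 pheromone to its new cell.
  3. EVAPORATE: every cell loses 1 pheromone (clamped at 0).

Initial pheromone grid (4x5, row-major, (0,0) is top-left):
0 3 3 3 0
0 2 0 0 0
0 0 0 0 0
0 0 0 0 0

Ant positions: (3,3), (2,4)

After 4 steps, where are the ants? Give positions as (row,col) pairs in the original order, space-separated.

Step 1: ant0:(3,3)->N->(2,3) | ant1:(2,4)->N->(1,4)
  grid max=2 at (0,1)
Step 2: ant0:(2,3)->N->(1,3) | ant1:(1,4)->N->(0,4)
  grid max=1 at (0,1)
Step 3: ant0:(1,3)->N->(0,3) | ant1:(0,4)->W->(0,3)
  grid max=4 at (0,3)
Step 4: ant0:(0,3)->E->(0,4) | ant1:(0,3)->E->(0,4)
  grid max=3 at (0,3)

(0,4) (0,4)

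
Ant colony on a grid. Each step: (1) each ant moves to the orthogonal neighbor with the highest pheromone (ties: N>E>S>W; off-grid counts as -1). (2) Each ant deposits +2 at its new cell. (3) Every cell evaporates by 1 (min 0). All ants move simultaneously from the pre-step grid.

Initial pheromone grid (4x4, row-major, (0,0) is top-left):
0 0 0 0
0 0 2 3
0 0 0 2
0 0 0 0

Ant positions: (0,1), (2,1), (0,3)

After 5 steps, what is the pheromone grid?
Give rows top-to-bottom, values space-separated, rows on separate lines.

After step 1: ants at (0,2),(1,1),(1,3)
  0 0 1 0
  0 1 1 4
  0 0 0 1
  0 0 0 0
After step 2: ants at (1,2),(1,2),(2,3)
  0 0 0 0
  0 0 4 3
  0 0 0 2
  0 0 0 0
After step 3: ants at (1,3),(1,3),(1,3)
  0 0 0 0
  0 0 3 8
  0 0 0 1
  0 0 0 0
After step 4: ants at (1,2),(1,2),(1,2)
  0 0 0 0
  0 0 8 7
  0 0 0 0
  0 0 0 0
After step 5: ants at (1,3),(1,3),(1,3)
  0 0 0 0
  0 0 7 12
  0 0 0 0
  0 0 0 0

0 0 0 0
0 0 7 12
0 0 0 0
0 0 0 0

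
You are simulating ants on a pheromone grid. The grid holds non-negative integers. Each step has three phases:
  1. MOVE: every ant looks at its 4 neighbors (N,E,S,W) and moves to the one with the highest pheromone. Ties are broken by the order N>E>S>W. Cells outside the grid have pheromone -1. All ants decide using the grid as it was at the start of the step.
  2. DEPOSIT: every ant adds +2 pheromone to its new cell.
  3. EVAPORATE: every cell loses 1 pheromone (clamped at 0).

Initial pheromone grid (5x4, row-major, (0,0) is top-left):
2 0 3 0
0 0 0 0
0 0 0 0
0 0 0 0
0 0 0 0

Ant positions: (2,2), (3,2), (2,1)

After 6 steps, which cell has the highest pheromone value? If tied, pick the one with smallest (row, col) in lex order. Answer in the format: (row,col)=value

Step 1: ant0:(2,2)->N->(1,2) | ant1:(3,2)->N->(2,2) | ant2:(2,1)->N->(1,1)
  grid max=2 at (0,2)
Step 2: ant0:(1,2)->N->(0,2) | ant1:(2,2)->N->(1,2) | ant2:(1,1)->E->(1,2)
  grid max=4 at (1,2)
Step 3: ant0:(0,2)->S->(1,2) | ant1:(1,2)->N->(0,2) | ant2:(1,2)->N->(0,2)
  grid max=6 at (0,2)
Step 4: ant0:(1,2)->N->(0,2) | ant1:(0,2)->S->(1,2) | ant2:(0,2)->S->(1,2)
  grid max=8 at (1,2)
Step 5: ant0:(0,2)->S->(1,2) | ant1:(1,2)->N->(0,2) | ant2:(1,2)->N->(0,2)
  grid max=10 at (0,2)
Step 6: ant0:(1,2)->N->(0,2) | ant1:(0,2)->S->(1,2) | ant2:(0,2)->S->(1,2)
  grid max=12 at (1,2)
Final grid:
  0 0 11 0
  0 0 12 0
  0 0 0 0
  0 0 0 0
  0 0 0 0
Max pheromone 12 at (1,2)

Answer: (1,2)=12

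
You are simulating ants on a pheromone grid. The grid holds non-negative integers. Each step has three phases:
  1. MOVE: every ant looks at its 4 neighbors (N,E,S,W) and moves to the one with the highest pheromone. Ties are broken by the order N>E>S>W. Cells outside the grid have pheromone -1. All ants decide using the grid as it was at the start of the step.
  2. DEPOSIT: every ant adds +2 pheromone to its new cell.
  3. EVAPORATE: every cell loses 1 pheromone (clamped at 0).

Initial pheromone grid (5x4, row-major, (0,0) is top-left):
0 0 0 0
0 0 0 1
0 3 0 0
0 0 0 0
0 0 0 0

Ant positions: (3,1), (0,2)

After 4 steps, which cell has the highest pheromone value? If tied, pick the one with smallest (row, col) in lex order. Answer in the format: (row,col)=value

Step 1: ant0:(3,1)->N->(2,1) | ant1:(0,2)->E->(0,3)
  grid max=4 at (2,1)
Step 2: ant0:(2,1)->N->(1,1) | ant1:(0,3)->S->(1,3)
  grid max=3 at (2,1)
Step 3: ant0:(1,1)->S->(2,1) | ant1:(1,3)->N->(0,3)
  grid max=4 at (2,1)
Step 4: ant0:(2,1)->N->(1,1) | ant1:(0,3)->S->(1,3)
  grid max=3 at (2,1)
Final grid:
  0 0 0 0
  0 1 0 1
  0 3 0 0
  0 0 0 0
  0 0 0 0
Max pheromone 3 at (2,1)

Answer: (2,1)=3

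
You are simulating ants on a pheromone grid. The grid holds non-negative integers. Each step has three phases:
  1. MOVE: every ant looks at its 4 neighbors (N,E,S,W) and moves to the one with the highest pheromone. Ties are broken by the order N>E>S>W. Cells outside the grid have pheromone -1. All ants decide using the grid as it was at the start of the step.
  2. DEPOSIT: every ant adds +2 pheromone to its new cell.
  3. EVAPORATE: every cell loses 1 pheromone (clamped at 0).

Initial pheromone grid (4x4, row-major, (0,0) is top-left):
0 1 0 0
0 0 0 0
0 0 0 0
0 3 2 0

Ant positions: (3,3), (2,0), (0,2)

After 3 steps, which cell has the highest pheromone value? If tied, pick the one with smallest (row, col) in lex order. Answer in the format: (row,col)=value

Step 1: ant0:(3,3)->W->(3,2) | ant1:(2,0)->N->(1,0) | ant2:(0,2)->W->(0,1)
  grid max=3 at (3,2)
Step 2: ant0:(3,2)->W->(3,1) | ant1:(1,0)->N->(0,0) | ant2:(0,1)->E->(0,2)
  grid max=3 at (3,1)
Step 3: ant0:(3,1)->E->(3,2) | ant1:(0,0)->E->(0,1) | ant2:(0,2)->W->(0,1)
  grid max=4 at (0,1)
Final grid:
  0 4 0 0
  0 0 0 0
  0 0 0 0
  0 2 3 0
Max pheromone 4 at (0,1)

Answer: (0,1)=4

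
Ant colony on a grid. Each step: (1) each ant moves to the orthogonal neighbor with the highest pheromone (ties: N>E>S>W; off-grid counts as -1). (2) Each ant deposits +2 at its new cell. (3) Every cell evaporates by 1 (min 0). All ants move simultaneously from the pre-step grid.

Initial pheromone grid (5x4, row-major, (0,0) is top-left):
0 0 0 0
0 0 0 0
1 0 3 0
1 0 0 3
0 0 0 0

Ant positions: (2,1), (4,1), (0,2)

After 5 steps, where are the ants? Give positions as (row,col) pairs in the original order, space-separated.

Step 1: ant0:(2,1)->E->(2,2) | ant1:(4,1)->N->(3,1) | ant2:(0,2)->E->(0,3)
  grid max=4 at (2,2)
Step 2: ant0:(2,2)->N->(1,2) | ant1:(3,1)->N->(2,1) | ant2:(0,3)->S->(1,3)
  grid max=3 at (2,2)
Step 3: ant0:(1,2)->S->(2,2) | ant1:(2,1)->E->(2,2) | ant2:(1,3)->W->(1,2)
  grid max=6 at (2,2)
Step 4: ant0:(2,2)->N->(1,2) | ant1:(2,2)->N->(1,2) | ant2:(1,2)->S->(2,2)
  grid max=7 at (2,2)
Step 5: ant0:(1,2)->S->(2,2) | ant1:(1,2)->S->(2,2) | ant2:(2,2)->N->(1,2)
  grid max=10 at (2,2)

(2,2) (2,2) (1,2)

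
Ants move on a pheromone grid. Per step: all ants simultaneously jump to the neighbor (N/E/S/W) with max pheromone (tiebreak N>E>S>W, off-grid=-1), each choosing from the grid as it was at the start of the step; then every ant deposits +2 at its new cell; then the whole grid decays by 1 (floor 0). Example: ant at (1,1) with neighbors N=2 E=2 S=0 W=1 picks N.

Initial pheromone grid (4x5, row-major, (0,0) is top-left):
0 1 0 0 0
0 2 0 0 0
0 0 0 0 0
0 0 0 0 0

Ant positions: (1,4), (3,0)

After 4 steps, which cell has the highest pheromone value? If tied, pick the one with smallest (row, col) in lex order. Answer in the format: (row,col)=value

Answer: (0,1)=1

Derivation:
Step 1: ant0:(1,4)->N->(0,4) | ant1:(3,0)->N->(2,0)
  grid max=1 at (0,4)
Step 2: ant0:(0,4)->S->(1,4) | ant1:(2,0)->N->(1,0)
  grid max=1 at (1,0)
Step 3: ant0:(1,4)->N->(0,4) | ant1:(1,0)->N->(0,0)
  grid max=1 at (0,0)
Step 4: ant0:(0,4)->S->(1,4) | ant1:(0,0)->E->(0,1)
  grid max=1 at (0,1)
Final grid:
  0 1 0 0 0
  0 0 0 0 1
  0 0 0 0 0
  0 0 0 0 0
Max pheromone 1 at (0,1)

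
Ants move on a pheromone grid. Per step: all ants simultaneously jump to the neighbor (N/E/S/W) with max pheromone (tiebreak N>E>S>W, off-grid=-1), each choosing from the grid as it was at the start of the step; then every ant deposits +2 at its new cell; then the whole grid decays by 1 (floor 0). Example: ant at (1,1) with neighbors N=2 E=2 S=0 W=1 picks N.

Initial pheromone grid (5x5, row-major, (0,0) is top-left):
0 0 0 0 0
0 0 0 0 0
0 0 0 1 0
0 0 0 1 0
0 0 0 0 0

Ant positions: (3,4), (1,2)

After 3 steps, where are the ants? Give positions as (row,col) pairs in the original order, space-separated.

Step 1: ant0:(3,4)->W->(3,3) | ant1:(1,2)->N->(0,2)
  grid max=2 at (3,3)
Step 2: ant0:(3,3)->N->(2,3) | ant1:(0,2)->E->(0,3)
  grid max=1 at (0,3)
Step 3: ant0:(2,3)->S->(3,3) | ant1:(0,3)->E->(0,4)
  grid max=2 at (3,3)

(3,3) (0,4)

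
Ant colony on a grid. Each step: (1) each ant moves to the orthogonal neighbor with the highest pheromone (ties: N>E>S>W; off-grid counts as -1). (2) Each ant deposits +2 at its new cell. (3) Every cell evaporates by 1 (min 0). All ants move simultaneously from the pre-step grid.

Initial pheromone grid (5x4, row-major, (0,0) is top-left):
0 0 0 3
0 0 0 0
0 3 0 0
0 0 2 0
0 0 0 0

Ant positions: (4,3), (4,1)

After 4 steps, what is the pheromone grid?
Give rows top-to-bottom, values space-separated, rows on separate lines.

After step 1: ants at (3,3),(3,1)
  0 0 0 2
  0 0 0 0
  0 2 0 0
  0 1 1 1
  0 0 0 0
After step 2: ants at (3,2),(2,1)
  0 0 0 1
  0 0 0 0
  0 3 0 0
  0 0 2 0
  0 0 0 0
After step 3: ants at (2,2),(1,1)
  0 0 0 0
  0 1 0 0
  0 2 1 0
  0 0 1 0
  0 0 0 0
After step 4: ants at (2,1),(2,1)
  0 0 0 0
  0 0 0 0
  0 5 0 0
  0 0 0 0
  0 0 0 0

0 0 0 0
0 0 0 0
0 5 0 0
0 0 0 0
0 0 0 0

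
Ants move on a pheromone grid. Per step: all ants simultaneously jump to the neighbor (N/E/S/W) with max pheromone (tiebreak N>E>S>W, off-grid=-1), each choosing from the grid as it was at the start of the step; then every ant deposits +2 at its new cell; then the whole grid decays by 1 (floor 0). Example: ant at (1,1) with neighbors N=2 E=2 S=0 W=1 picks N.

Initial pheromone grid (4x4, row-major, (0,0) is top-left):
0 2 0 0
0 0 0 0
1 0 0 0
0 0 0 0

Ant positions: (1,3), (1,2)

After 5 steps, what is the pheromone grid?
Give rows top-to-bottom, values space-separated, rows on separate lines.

After step 1: ants at (0,3),(0,2)
  0 1 1 1
  0 0 0 0
  0 0 0 0
  0 0 0 0
After step 2: ants at (0,2),(0,3)
  0 0 2 2
  0 0 0 0
  0 0 0 0
  0 0 0 0
After step 3: ants at (0,3),(0,2)
  0 0 3 3
  0 0 0 0
  0 0 0 0
  0 0 0 0
After step 4: ants at (0,2),(0,3)
  0 0 4 4
  0 0 0 0
  0 0 0 0
  0 0 0 0
After step 5: ants at (0,3),(0,2)
  0 0 5 5
  0 0 0 0
  0 0 0 0
  0 0 0 0

0 0 5 5
0 0 0 0
0 0 0 0
0 0 0 0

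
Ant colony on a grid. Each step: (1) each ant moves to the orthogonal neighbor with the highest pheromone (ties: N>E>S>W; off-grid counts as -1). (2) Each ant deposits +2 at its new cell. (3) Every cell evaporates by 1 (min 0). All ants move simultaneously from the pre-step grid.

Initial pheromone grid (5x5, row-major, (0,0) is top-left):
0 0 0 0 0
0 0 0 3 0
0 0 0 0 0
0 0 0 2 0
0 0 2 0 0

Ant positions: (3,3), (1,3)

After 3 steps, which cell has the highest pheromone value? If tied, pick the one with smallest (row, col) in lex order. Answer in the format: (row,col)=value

Answer: (1,3)=4

Derivation:
Step 1: ant0:(3,3)->N->(2,3) | ant1:(1,3)->N->(0,3)
  grid max=2 at (1,3)
Step 2: ant0:(2,3)->N->(1,3) | ant1:(0,3)->S->(1,3)
  grid max=5 at (1,3)
Step 3: ant0:(1,3)->N->(0,3) | ant1:(1,3)->N->(0,3)
  grid max=4 at (1,3)
Final grid:
  0 0 0 3 0
  0 0 0 4 0
  0 0 0 0 0
  0 0 0 0 0
  0 0 0 0 0
Max pheromone 4 at (1,3)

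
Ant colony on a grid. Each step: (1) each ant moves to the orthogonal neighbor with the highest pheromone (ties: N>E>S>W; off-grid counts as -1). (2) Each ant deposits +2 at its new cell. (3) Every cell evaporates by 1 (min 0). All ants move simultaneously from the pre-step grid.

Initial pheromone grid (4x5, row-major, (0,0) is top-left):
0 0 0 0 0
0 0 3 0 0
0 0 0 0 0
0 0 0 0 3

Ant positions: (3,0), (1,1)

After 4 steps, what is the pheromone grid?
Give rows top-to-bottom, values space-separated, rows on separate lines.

After step 1: ants at (2,0),(1,2)
  0 0 0 0 0
  0 0 4 0 0
  1 0 0 0 0
  0 0 0 0 2
After step 2: ants at (1,0),(0,2)
  0 0 1 0 0
  1 0 3 0 0
  0 0 0 0 0
  0 0 0 0 1
After step 3: ants at (0,0),(1,2)
  1 0 0 0 0
  0 0 4 0 0
  0 0 0 0 0
  0 0 0 0 0
After step 4: ants at (0,1),(0,2)
  0 1 1 0 0
  0 0 3 0 0
  0 0 0 0 0
  0 0 0 0 0

0 1 1 0 0
0 0 3 0 0
0 0 0 0 0
0 0 0 0 0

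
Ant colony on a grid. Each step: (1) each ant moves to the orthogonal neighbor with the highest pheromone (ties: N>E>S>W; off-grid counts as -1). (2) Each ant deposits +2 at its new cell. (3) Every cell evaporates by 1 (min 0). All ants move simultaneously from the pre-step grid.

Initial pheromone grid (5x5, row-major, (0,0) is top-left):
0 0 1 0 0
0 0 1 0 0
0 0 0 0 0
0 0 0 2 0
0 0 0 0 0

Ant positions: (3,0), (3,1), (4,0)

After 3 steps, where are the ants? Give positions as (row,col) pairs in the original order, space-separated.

Step 1: ant0:(3,0)->N->(2,0) | ant1:(3,1)->N->(2,1) | ant2:(4,0)->N->(3,0)
  grid max=1 at (2,0)
Step 2: ant0:(2,0)->E->(2,1) | ant1:(2,1)->W->(2,0) | ant2:(3,0)->N->(2,0)
  grid max=4 at (2,0)
Step 3: ant0:(2,1)->W->(2,0) | ant1:(2,0)->E->(2,1) | ant2:(2,0)->E->(2,1)
  grid max=5 at (2,0)

(2,0) (2,1) (2,1)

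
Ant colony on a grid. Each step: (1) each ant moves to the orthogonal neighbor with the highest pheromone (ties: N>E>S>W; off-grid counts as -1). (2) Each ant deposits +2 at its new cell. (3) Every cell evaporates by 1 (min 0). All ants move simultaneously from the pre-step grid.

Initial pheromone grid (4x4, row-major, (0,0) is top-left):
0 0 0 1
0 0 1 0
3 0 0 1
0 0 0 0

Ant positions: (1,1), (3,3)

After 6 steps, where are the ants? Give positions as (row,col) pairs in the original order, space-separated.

Step 1: ant0:(1,1)->E->(1,2) | ant1:(3,3)->N->(2,3)
  grid max=2 at (1,2)
Step 2: ant0:(1,2)->N->(0,2) | ant1:(2,3)->N->(1,3)
  grid max=1 at (0,2)
Step 3: ant0:(0,2)->S->(1,2) | ant1:(1,3)->S->(2,3)
  grid max=2 at (1,2)
Step 4: ant0:(1,2)->N->(0,2) | ant1:(2,3)->N->(1,3)
  grid max=1 at (0,2)
Step 5: ant0:(0,2)->S->(1,2) | ant1:(1,3)->S->(2,3)
  grid max=2 at (1,2)
Step 6: ant0:(1,2)->N->(0,2) | ant1:(2,3)->N->(1,3)
  grid max=1 at (0,2)

(0,2) (1,3)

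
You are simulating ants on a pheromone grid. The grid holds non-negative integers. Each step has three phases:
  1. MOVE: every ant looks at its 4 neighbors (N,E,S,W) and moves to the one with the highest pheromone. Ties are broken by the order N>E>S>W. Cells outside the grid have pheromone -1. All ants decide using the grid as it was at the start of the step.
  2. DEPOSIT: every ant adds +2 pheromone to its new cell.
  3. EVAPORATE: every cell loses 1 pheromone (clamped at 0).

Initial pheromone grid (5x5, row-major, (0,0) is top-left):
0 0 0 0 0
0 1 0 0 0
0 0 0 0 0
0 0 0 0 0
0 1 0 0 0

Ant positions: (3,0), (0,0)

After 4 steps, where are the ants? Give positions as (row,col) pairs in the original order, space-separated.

Step 1: ant0:(3,0)->N->(2,0) | ant1:(0,0)->E->(0,1)
  grid max=1 at (0,1)
Step 2: ant0:(2,0)->N->(1,0) | ant1:(0,1)->E->(0,2)
  grid max=1 at (0,2)
Step 3: ant0:(1,0)->N->(0,0) | ant1:(0,2)->E->(0,3)
  grid max=1 at (0,0)
Step 4: ant0:(0,0)->E->(0,1) | ant1:(0,3)->E->(0,4)
  grid max=1 at (0,1)

(0,1) (0,4)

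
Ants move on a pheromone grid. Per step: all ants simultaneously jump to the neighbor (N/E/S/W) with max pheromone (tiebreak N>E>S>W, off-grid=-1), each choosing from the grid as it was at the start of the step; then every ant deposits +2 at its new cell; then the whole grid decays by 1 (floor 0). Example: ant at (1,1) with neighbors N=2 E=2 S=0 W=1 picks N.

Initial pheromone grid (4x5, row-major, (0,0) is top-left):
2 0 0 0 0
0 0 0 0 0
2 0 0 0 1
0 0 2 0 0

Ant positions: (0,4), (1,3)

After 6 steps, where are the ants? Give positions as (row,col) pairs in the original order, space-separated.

Step 1: ant0:(0,4)->S->(1,4) | ant1:(1,3)->N->(0,3)
  grid max=1 at (0,0)
Step 2: ant0:(1,4)->N->(0,4) | ant1:(0,3)->E->(0,4)
  grid max=3 at (0,4)
Step 3: ant0:(0,4)->S->(1,4) | ant1:(0,4)->S->(1,4)
  grid max=3 at (1,4)
Step 4: ant0:(1,4)->N->(0,4) | ant1:(1,4)->N->(0,4)
  grid max=5 at (0,4)
Step 5: ant0:(0,4)->S->(1,4) | ant1:(0,4)->S->(1,4)
  grid max=5 at (1,4)
Step 6: ant0:(1,4)->N->(0,4) | ant1:(1,4)->N->(0,4)
  grid max=7 at (0,4)

(0,4) (0,4)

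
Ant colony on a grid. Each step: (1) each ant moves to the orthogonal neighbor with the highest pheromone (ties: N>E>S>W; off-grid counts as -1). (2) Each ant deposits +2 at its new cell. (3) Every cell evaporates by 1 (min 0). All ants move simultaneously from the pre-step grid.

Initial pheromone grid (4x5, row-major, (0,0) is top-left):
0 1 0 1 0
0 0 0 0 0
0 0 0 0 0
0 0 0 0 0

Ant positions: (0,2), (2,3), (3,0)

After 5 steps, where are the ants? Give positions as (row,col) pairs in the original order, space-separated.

Step 1: ant0:(0,2)->E->(0,3) | ant1:(2,3)->N->(1,3) | ant2:(3,0)->N->(2,0)
  grid max=2 at (0,3)
Step 2: ant0:(0,3)->S->(1,3) | ant1:(1,3)->N->(0,3) | ant2:(2,0)->N->(1,0)
  grid max=3 at (0,3)
Step 3: ant0:(1,3)->N->(0,3) | ant1:(0,3)->S->(1,3) | ant2:(1,0)->N->(0,0)
  grid max=4 at (0,3)
Step 4: ant0:(0,3)->S->(1,3) | ant1:(1,3)->N->(0,3) | ant2:(0,0)->E->(0,1)
  grid max=5 at (0,3)
Step 5: ant0:(1,3)->N->(0,3) | ant1:(0,3)->S->(1,3) | ant2:(0,1)->E->(0,2)
  grid max=6 at (0,3)

(0,3) (1,3) (0,2)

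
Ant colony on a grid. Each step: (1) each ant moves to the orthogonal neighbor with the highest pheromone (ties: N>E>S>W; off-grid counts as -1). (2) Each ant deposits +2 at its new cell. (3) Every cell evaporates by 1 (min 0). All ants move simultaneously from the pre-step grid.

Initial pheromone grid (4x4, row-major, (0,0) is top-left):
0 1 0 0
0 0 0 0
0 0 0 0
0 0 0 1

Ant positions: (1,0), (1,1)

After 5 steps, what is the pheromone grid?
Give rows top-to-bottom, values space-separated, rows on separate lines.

After step 1: ants at (0,0),(0,1)
  1 2 0 0
  0 0 0 0
  0 0 0 0
  0 0 0 0
After step 2: ants at (0,1),(0,0)
  2 3 0 0
  0 0 0 0
  0 0 0 0
  0 0 0 0
After step 3: ants at (0,0),(0,1)
  3 4 0 0
  0 0 0 0
  0 0 0 0
  0 0 0 0
After step 4: ants at (0,1),(0,0)
  4 5 0 0
  0 0 0 0
  0 0 0 0
  0 0 0 0
After step 5: ants at (0,0),(0,1)
  5 6 0 0
  0 0 0 0
  0 0 0 0
  0 0 0 0

5 6 0 0
0 0 0 0
0 0 0 0
0 0 0 0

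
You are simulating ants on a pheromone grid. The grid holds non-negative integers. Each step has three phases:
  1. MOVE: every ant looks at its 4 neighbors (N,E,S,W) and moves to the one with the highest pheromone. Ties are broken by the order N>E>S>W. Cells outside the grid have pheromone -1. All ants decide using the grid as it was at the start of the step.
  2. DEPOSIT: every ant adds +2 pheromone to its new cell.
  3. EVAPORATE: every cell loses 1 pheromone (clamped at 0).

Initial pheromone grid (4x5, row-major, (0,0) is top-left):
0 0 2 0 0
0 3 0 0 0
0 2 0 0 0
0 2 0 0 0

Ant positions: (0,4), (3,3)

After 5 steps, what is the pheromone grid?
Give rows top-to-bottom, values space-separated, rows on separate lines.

After step 1: ants at (1,4),(2,3)
  0 0 1 0 0
  0 2 0 0 1
  0 1 0 1 0
  0 1 0 0 0
After step 2: ants at (0,4),(1,3)
  0 0 0 0 1
  0 1 0 1 0
  0 0 0 0 0
  0 0 0 0 0
After step 3: ants at (1,4),(0,3)
  0 0 0 1 0
  0 0 0 0 1
  0 0 0 0 0
  0 0 0 0 0
After step 4: ants at (0,4),(0,4)
  0 0 0 0 3
  0 0 0 0 0
  0 0 0 0 0
  0 0 0 0 0
After step 5: ants at (1,4),(1,4)
  0 0 0 0 2
  0 0 0 0 3
  0 0 0 0 0
  0 0 0 0 0

0 0 0 0 2
0 0 0 0 3
0 0 0 0 0
0 0 0 0 0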